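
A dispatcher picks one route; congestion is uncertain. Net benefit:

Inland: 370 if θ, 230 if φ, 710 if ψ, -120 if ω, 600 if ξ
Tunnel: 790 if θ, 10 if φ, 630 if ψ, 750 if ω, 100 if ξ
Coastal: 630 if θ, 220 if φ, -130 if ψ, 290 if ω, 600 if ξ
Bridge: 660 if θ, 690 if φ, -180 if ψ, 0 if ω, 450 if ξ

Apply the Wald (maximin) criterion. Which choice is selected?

Tunnel

Row minima: Inland=-120, Tunnel=10, Coastal=-130, Bridge=-180
Best worst-case = 10 → Tunnel.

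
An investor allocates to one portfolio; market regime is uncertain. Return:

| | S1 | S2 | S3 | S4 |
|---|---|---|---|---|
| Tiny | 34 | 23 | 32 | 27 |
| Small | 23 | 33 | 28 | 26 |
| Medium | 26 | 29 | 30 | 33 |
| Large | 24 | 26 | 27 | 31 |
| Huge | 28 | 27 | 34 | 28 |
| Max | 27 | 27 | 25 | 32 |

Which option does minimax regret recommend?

Huge

Column bests: S1=34, S2=33, S3=34, S4=33.
Tiny regrets: 0, 10, 2, 6 → max 10
Small regrets: 11, 0, 6, 7 → max 11
Medium regrets: 8, 4, 4, 0 → max 8
Large regrets: 10, 7, 7, 2 → max 10
Huge regrets: 6, 6, 0, 5 → max 6
Max regrets: 7, 6, 9, 1 → max 9
Smallest max regret = 6 → Huge.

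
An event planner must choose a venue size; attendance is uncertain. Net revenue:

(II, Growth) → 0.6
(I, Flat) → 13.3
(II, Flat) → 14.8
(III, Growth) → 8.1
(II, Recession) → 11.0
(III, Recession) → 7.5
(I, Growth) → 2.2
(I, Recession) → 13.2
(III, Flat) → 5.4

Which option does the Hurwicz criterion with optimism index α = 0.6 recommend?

II

I: 0.6·13.3 + 0.4·2.2 = 8.86
II: 0.6·14.8 + 0.4·0.6 = 9.12
III: 0.6·8.1 + 0.4·5.4 = 7.02
Highest Hurwicz score = 9.12 → II.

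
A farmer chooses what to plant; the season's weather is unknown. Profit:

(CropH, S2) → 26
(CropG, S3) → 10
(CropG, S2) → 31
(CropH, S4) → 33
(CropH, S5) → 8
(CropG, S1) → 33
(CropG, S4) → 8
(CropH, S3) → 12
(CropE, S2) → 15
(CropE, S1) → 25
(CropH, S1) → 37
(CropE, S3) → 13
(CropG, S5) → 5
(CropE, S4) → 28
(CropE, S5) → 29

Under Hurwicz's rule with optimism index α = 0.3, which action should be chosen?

CropE

CropH: 0.3·37 + 0.7·8 = 16.7
CropG: 0.3·33 + 0.7·5 = 13.4
CropE: 0.3·29 + 0.7·13 = 17.8
Highest Hurwicz score = 17.8 → CropE.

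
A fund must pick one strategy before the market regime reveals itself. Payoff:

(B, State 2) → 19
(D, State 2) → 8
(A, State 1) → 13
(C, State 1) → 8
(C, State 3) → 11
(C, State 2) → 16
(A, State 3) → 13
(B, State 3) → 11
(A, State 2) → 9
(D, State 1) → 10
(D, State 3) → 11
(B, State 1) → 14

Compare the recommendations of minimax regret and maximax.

Column bests: State 1=14, State 2=19, State 3=13.
A regrets: 1, 10, 0 → max 10
B regrets: 0, 0, 2 → max 2
C regrets: 6, 3, 2 → max 6
D regrets: 4, 11, 2 → max 11
Smallest max regret = 2 → B.
Row maxima: A=13, B=19, C=16, D=11
Best best-case = 19 → B.

minimax regret → B; maximax → B (agree)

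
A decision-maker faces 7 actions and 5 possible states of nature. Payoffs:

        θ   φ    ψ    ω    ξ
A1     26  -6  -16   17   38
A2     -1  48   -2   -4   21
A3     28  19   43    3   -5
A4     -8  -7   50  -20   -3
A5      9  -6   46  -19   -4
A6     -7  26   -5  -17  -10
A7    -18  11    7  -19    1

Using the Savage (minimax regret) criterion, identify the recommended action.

Column bests: θ=28, φ=48, ψ=50, ω=17, ξ=38.
A1 regrets: 2, 54, 66, 0, 0 → max 66
A2 regrets: 29, 0, 52, 21, 17 → max 52
A3 regrets: 0, 29, 7, 14, 43 → max 43
A4 regrets: 36, 55, 0, 37, 41 → max 55
A5 regrets: 19, 54, 4, 36, 42 → max 54
A6 regrets: 35, 22, 55, 34, 48 → max 55
A7 regrets: 46, 37, 43, 36, 37 → max 46
Smallest max regret = 43 → A3.

A3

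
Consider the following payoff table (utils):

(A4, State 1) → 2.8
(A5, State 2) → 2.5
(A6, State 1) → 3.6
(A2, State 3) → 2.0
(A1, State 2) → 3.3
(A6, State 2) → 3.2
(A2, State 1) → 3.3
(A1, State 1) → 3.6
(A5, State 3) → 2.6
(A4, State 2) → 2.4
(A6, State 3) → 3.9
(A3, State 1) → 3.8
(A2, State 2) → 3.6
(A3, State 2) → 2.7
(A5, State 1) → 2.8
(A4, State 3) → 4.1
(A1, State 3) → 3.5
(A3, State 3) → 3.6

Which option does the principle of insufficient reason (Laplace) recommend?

A6

Row averages: A1=52/15, A2=89/30, A3=101/30, A4=3.1, A5=79/30, A6=107/30
Highest average = 107/30 → A6.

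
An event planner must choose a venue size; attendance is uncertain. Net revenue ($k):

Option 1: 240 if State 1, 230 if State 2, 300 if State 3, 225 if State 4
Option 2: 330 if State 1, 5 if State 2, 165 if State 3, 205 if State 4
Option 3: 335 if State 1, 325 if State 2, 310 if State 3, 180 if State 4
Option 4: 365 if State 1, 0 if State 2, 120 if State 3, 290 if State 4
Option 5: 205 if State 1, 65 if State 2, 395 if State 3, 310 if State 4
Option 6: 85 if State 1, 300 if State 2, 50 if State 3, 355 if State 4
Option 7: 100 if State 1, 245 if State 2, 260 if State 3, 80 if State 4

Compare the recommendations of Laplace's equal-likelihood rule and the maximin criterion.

laplace → Option 3; maximin → Option 1 (disagree)

Row averages: Option 1=248.75, Option 2=176.25, Option 3=287.5, Option 4=193.75, Option 5=243.75, Option 6=197.5, Option 7=171.25
Highest average = 287.5 → Option 3.
Row minima: Option 1=225, Option 2=5, Option 3=180, Option 4=0, Option 5=65, Option 6=50, Option 7=80
Best worst-case = 225 → Option 1.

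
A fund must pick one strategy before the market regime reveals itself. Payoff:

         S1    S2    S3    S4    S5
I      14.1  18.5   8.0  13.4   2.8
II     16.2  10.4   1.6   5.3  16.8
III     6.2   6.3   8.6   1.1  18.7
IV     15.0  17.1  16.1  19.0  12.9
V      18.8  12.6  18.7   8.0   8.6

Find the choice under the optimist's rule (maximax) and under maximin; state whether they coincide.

maximax → IV; maximin → IV (agree)

Row maxima: I=18.5, II=16.8, III=18.7, IV=19.0, V=18.8
Best best-case = 19.0 → IV.
Row minima: I=2.8, II=1.6, III=1.1, IV=12.9, V=8.0
Best worst-case = 12.9 → IV.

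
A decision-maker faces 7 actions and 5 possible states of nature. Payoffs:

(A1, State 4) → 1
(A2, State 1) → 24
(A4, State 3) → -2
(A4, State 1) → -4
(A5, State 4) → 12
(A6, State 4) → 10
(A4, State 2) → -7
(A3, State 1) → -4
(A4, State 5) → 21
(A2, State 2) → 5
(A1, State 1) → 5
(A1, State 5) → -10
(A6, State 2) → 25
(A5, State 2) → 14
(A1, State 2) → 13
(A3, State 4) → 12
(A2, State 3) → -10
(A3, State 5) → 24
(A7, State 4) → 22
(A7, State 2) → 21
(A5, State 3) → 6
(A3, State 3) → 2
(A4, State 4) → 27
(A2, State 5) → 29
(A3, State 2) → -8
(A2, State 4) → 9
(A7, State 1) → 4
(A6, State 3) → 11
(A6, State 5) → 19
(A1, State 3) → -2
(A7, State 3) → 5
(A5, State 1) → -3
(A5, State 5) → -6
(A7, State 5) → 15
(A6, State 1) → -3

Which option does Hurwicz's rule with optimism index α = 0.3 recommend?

A7

A1: 0.3·13 + 0.7·(-10) = -3.1
A2: 0.3·29 + 0.7·(-10) = 1.7
A3: 0.3·24 + 0.7·(-8) = 1.6
A4: 0.3·27 + 0.7·(-7) = 3.2
A5: 0.3·14 + 0.7·(-6) = 0
A6: 0.3·25 + 0.7·(-3) = 5.4
A7: 0.3·22 + 0.7·4 = 9.4
Highest Hurwicz score = 9.4 → A7.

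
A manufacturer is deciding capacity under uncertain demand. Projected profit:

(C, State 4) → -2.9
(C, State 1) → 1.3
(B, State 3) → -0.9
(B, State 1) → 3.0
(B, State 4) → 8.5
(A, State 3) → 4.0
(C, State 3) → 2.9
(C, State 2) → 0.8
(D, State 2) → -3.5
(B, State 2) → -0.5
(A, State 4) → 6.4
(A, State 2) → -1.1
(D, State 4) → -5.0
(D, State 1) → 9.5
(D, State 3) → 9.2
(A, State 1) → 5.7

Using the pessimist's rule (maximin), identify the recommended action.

Row minima: A=-1.1, B=-0.9, C=-2.9, D=-5.0
Best worst-case = -0.9 → B.

B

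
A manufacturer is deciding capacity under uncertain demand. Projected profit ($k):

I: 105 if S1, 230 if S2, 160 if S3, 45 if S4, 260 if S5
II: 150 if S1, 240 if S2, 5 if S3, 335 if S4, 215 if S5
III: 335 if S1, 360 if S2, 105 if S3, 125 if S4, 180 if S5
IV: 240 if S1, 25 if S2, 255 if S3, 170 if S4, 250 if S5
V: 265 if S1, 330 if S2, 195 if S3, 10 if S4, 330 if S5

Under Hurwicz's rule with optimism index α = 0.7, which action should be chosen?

III

I: 0.7·260 + 0.3·45 = 195.5
II: 0.7·335 + 0.3·5 = 236
III: 0.7·360 + 0.3·105 = 283.5
IV: 0.7·255 + 0.3·25 = 186
V: 0.7·330 + 0.3·10 = 234
Highest Hurwicz score = 283.5 → III.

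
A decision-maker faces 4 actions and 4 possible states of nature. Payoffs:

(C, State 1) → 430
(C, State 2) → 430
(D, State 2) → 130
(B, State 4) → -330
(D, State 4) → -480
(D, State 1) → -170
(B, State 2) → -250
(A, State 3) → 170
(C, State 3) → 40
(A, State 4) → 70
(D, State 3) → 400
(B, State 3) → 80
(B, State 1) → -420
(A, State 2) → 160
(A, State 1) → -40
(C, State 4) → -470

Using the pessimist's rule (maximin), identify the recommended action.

Row minima: A=-40, B=-420, C=-470, D=-480
Best worst-case = -40 → A.

A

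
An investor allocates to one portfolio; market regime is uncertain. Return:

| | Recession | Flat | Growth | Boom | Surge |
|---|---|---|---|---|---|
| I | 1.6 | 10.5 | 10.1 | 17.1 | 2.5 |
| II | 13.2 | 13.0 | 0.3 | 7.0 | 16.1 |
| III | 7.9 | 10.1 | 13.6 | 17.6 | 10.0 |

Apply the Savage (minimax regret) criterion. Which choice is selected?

III

Column bests: Recession=13.2, Flat=13.0, Growth=13.6, Boom=17.6, Surge=16.1.
I regrets: 11.6, 2.5, 3.5, 0.5, 13.6 → max 13.6
II regrets: 0.0, 0.0, 13.3, 10.6, 0.0 → max 13.3
III regrets: 5.3, 2.9, 0.0, 0.0, 6.1 → max 6.1
Smallest max regret = 6.1 → III.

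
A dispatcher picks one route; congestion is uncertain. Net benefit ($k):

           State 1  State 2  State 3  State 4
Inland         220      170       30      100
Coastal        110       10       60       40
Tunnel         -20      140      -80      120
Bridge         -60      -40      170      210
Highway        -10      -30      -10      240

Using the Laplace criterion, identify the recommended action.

Inland

Row averages: Inland=130, Coastal=55, Tunnel=40, Bridge=70, Highway=47.5
Highest average = 130 → Inland.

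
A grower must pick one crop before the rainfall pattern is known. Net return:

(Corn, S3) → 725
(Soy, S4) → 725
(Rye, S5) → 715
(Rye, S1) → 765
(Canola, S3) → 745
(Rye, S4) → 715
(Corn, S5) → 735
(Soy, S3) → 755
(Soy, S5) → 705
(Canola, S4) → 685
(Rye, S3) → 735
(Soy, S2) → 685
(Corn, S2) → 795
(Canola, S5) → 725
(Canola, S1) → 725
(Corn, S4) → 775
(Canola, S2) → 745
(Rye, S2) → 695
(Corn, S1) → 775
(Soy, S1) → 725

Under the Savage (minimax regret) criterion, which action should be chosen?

Column bests: S1=775, S2=795, S3=755, S4=775, S5=735.
Canola regrets: 50, 50, 10, 90, 10 → max 90
Soy regrets: 50, 110, 0, 50, 30 → max 110
Corn regrets: 0, 0, 30, 0, 0 → max 30
Rye regrets: 10, 100, 20, 60, 20 → max 100
Smallest max regret = 30 → Corn.

Corn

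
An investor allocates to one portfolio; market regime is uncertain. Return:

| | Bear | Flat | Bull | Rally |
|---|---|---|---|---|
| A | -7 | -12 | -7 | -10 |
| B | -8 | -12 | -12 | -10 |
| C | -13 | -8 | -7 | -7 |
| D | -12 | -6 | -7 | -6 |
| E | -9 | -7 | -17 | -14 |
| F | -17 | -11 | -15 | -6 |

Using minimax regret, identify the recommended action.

Column bests: Bear=-7, Flat=-6, Bull=-7, Rally=-6.
A regrets: 0, 6, 0, 4 → max 6
B regrets: 1, 6, 5, 4 → max 6
C regrets: 6, 2, 0, 1 → max 6
D regrets: 5, 0, 0, 0 → max 5
E regrets: 2, 1, 10, 8 → max 10
F regrets: 10, 5, 8, 0 → max 10
Smallest max regret = 5 → D.

D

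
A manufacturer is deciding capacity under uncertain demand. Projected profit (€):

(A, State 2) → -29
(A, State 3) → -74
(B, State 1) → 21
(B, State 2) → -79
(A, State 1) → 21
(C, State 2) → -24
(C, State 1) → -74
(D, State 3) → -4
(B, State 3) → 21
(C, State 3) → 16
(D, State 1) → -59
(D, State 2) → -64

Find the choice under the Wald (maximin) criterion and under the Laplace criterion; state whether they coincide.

maximin → D; laplace → B (disagree)

Row minima: A=-74, B=-79, C=-74, D=-64
Best worst-case = -64 → D.
Row averages: A=-82/3, B=-37/3, C=-82/3, D=-127/3
Highest average = -37/3 → B.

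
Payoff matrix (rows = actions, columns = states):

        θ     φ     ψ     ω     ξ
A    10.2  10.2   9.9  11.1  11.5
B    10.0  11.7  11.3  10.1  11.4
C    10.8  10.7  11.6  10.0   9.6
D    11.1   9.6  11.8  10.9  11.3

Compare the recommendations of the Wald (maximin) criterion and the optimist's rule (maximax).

Row minima: A=9.9, B=10.0, C=9.6, D=9.6
Best worst-case = 10.0 → B.
Row maxima: A=11.5, B=11.7, C=11.6, D=11.8
Best best-case = 11.8 → D.

maximin → B; maximax → D (disagree)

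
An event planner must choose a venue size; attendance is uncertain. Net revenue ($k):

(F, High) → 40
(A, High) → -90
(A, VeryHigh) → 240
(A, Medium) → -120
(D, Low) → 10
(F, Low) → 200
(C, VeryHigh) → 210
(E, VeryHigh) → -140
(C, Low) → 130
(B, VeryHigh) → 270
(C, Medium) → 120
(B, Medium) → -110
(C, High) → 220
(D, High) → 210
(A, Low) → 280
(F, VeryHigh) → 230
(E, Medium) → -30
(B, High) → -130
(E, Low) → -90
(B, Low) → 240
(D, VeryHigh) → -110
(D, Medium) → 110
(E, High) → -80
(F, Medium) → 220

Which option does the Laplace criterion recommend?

F

Row averages: A=77.5, B=67.5, C=170, D=55, E=-85, F=172.5
Highest average = 172.5 → F.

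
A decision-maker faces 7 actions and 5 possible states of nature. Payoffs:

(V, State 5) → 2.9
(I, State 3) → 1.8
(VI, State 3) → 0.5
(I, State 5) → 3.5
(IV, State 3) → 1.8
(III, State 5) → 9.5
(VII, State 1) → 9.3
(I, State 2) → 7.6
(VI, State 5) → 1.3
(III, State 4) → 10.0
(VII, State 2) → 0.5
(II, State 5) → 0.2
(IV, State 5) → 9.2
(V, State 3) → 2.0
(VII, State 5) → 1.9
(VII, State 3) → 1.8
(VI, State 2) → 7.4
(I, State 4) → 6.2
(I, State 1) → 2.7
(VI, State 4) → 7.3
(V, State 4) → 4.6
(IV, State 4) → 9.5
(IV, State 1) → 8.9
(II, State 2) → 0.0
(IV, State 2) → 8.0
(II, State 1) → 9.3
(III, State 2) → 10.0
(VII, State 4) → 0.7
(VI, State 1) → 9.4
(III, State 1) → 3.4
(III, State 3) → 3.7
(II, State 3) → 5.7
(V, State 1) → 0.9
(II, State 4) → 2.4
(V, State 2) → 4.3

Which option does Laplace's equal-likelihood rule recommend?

IV

Row averages: I=4.36, II=3.52, III=7.32, IV=7.48, V=2.94, VI=5.18, VII=2.84
Highest average = 7.48 → IV.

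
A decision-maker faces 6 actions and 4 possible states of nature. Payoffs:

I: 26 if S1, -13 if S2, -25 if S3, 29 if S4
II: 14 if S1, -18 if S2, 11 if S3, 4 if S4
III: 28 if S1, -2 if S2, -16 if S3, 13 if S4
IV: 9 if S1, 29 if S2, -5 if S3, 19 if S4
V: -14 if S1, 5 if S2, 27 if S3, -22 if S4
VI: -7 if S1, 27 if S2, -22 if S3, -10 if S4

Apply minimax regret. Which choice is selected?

Column bests: S1=28, S2=29, S3=27, S4=29.
I regrets: 2, 42, 52, 0 → max 52
II regrets: 14, 47, 16, 25 → max 47
III regrets: 0, 31, 43, 16 → max 43
IV regrets: 19, 0, 32, 10 → max 32
V regrets: 42, 24, 0, 51 → max 51
VI regrets: 35, 2, 49, 39 → max 49
Smallest max regret = 32 → IV.

IV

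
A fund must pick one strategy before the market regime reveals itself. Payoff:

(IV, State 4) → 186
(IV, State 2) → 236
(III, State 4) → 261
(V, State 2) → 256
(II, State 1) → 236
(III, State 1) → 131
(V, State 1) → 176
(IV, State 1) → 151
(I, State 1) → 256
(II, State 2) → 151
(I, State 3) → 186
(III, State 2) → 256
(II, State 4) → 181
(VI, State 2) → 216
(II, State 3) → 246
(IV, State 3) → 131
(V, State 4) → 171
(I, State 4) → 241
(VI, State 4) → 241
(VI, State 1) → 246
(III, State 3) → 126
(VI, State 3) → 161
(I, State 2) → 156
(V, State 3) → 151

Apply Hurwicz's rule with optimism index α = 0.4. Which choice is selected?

I

I: 0.4·256 + 0.6·156 = 196
II: 0.4·246 + 0.6·151 = 189
III: 0.4·261 + 0.6·126 = 180
IV: 0.4·236 + 0.6·131 = 173
V: 0.4·256 + 0.6·151 = 193
VI: 0.4·246 + 0.6·161 = 195
Highest Hurwicz score = 196 → I.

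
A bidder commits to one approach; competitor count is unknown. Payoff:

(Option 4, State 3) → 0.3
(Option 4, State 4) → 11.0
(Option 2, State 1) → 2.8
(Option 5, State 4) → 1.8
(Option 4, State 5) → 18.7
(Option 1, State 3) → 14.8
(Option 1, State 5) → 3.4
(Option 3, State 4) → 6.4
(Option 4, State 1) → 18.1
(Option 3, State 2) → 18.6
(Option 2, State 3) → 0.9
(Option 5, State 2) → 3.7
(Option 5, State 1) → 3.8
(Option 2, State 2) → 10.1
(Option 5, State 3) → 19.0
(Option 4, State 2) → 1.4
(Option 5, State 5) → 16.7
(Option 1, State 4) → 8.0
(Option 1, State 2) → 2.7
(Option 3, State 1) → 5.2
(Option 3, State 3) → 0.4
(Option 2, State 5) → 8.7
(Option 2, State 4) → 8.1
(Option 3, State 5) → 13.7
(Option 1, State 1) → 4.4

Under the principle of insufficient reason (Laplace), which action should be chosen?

Row averages: Option 1=6.66, Option 2=6.12, Option 3=8.86, Option 4=9.9, Option 5=9
Highest average = 9.9 → Option 4.

Option 4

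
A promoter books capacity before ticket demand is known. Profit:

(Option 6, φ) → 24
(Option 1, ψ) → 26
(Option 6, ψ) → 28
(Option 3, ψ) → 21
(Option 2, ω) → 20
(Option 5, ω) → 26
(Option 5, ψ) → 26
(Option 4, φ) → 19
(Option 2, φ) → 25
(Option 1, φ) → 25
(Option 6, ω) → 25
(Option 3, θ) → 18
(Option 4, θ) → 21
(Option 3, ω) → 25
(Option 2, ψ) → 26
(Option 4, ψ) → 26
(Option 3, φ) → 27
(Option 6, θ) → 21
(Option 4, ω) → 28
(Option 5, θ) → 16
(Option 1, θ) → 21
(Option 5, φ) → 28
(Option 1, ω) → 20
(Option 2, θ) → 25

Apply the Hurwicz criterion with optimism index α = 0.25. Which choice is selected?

Option 6

Option 1: 0.25·26 + 0.75·20 = 21.5
Option 2: 0.25·26 + 0.75·20 = 21.5
Option 3: 0.25·27 + 0.75·18 = 20.25
Option 4: 0.25·28 + 0.75·19 = 21.25
Option 5: 0.25·28 + 0.75·16 = 19
Option 6: 0.25·28 + 0.75·21 = 22.75
Highest Hurwicz score = 22.75 → Option 6.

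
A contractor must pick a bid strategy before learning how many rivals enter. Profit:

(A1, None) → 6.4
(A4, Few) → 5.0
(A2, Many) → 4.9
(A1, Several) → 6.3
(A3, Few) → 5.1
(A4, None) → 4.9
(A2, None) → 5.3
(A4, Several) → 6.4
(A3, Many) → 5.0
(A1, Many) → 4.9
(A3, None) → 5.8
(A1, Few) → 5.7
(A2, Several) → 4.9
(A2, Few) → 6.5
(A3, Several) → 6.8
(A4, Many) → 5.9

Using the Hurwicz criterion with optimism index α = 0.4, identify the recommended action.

A3

A1: 0.4·6.4 + 0.6·4.9 = 5.5
A2: 0.4·6.5 + 0.6·4.9 = 5.54
A3: 0.4·6.8 + 0.6·5.0 = 5.72
A4: 0.4·6.4 + 0.6·4.9 = 5.5
Highest Hurwicz score = 5.72 → A3.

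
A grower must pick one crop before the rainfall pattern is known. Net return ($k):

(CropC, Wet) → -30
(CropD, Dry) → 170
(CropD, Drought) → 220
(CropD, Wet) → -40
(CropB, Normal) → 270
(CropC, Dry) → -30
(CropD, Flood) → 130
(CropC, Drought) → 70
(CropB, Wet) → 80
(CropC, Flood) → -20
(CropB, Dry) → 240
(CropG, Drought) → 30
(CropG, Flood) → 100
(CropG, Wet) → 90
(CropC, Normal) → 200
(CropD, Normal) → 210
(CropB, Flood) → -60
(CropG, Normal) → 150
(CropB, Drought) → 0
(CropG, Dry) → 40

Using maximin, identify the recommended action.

Row minima: CropC=-30, CropB=-60, CropG=30, CropD=-40
Best worst-case = 30 → CropG.

CropG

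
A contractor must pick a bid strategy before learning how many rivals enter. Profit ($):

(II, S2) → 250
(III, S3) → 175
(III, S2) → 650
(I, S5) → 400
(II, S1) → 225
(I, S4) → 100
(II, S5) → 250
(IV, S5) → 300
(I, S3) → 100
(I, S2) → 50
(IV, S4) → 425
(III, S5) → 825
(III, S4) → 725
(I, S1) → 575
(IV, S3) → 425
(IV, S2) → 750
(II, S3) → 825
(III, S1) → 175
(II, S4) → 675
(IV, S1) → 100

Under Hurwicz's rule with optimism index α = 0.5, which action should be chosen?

I: 0.5·575 + 0.5·50 = 312.5
II: 0.5·825 + 0.5·225 = 525
III: 0.5·825 + 0.5·175 = 500
IV: 0.5·750 + 0.5·100 = 425
Highest Hurwicz score = 525 → II.

II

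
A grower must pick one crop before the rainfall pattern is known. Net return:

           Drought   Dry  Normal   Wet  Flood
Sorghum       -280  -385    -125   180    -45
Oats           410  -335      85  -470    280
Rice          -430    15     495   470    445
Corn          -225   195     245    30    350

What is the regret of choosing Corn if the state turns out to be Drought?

Best payoff under Drought is 410.
Regret = 410 − (-225) = 635.

635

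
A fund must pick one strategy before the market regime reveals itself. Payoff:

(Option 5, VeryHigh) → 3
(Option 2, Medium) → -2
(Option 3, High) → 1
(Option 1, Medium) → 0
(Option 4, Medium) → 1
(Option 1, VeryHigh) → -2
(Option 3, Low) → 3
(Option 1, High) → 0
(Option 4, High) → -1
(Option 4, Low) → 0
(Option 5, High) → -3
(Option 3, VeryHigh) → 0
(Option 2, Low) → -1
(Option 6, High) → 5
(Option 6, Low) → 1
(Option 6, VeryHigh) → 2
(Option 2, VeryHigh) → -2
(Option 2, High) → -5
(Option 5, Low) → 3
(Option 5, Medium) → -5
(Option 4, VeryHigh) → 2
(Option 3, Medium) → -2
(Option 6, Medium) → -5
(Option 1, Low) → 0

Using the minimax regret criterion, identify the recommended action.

Option 3

Column bests: Low=3, Medium=1, High=5, VeryHigh=3.
Option 1 regrets: 3, 1, 5, 5 → max 5
Option 2 regrets: 4, 3, 10, 5 → max 10
Option 3 regrets: 0, 3, 4, 3 → max 4
Option 4 regrets: 3, 0, 6, 1 → max 6
Option 5 regrets: 0, 6, 8, 0 → max 8
Option 6 regrets: 2, 6, 0, 1 → max 6
Smallest max regret = 4 → Option 3.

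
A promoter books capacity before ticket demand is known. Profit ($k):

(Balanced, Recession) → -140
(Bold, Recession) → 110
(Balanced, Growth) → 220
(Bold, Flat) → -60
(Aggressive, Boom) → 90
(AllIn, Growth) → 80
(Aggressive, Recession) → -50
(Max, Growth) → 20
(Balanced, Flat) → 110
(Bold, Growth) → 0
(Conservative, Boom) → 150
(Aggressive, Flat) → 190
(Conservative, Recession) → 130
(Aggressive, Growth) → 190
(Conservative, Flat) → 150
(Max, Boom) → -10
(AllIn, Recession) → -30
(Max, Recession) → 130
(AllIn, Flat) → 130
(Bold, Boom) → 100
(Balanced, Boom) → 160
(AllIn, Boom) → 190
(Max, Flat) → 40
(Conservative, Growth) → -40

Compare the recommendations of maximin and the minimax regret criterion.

maximin → Max; minimax regret → AllIn (disagree)

Row minima: Conservative=-40, Balanced=-140, Aggressive=-50, Bold=-60, AllIn=-30, Max=-10
Best worst-case = -10 → Max.
Column bests: Recession=130, Flat=190, Growth=220, Boom=190.
Conservative regrets: 0, 40, 260, 40 → max 260
Balanced regrets: 270, 80, 0, 30 → max 270
Aggressive regrets: 180, 0, 30, 100 → max 180
Bold regrets: 20, 250, 220, 90 → max 250
AllIn regrets: 160, 60, 140, 0 → max 160
Max regrets: 0, 150, 200, 200 → max 200
Smallest max regret = 160 → AllIn.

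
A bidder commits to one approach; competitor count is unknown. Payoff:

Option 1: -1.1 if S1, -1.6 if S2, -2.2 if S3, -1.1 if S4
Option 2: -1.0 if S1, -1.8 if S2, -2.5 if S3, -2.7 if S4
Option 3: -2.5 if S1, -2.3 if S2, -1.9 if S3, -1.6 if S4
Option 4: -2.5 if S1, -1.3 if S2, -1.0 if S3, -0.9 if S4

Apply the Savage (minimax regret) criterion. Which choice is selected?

Option 1

Column bests: S1=-1.0, S2=-1.3, S3=-1.0, S4=-0.9.
Option 1 regrets: 0.1, 0.3, 1.2, 0.2 → max 1.2
Option 2 regrets: 0.0, 0.5, 1.5, 1.8 → max 1.8
Option 3 regrets: 1.5, 1.0, 0.9, 0.7 → max 1.5
Option 4 regrets: 1.5, 0.0, 0.0, 0.0 → max 1.5
Smallest max regret = 1.2 → Option 1.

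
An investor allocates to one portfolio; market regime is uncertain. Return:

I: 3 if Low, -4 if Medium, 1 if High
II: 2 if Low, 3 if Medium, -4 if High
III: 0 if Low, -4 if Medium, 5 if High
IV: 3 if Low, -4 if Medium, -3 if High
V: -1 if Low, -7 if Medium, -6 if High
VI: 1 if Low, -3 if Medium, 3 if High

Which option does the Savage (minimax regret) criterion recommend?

VI

Column bests: Low=3, Medium=3, High=5.
I regrets: 0, 7, 4 → max 7
II regrets: 1, 0, 9 → max 9
III regrets: 3, 7, 0 → max 7
IV regrets: 0, 7, 8 → max 8
V regrets: 4, 10, 11 → max 11
VI regrets: 2, 6, 2 → max 6
Smallest max regret = 6 → VI.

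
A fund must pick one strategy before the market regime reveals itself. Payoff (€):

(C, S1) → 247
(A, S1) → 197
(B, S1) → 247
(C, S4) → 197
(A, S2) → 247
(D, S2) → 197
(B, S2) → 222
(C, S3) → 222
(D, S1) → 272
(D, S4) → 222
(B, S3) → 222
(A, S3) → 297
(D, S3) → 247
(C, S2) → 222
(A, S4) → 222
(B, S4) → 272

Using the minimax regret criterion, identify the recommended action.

Column bests: S1=272, S2=247, S3=297, S4=272.
A regrets: 75, 0, 0, 50 → max 75
B regrets: 25, 25, 75, 0 → max 75
C regrets: 25, 25, 75, 75 → max 75
D regrets: 0, 50, 50, 50 → max 50
Smallest max regret = 50 → D.

D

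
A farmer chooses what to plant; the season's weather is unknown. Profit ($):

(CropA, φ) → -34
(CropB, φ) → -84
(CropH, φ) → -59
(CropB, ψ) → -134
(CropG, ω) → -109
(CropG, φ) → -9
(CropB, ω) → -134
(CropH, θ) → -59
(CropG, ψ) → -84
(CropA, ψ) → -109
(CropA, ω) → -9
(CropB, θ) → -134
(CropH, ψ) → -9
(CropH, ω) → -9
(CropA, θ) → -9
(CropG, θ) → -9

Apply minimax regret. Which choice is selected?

CropH

Column bests: θ=-9, φ=-9, ψ=-9, ω=-9.
CropG regrets: 0, 0, 75, 100 → max 100
CropH regrets: 50, 50, 0, 0 → max 50
CropA regrets: 0, 25, 100, 0 → max 100
CropB regrets: 125, 75, 125, 125 → max 125
Smallest max regret = 50 → CropH.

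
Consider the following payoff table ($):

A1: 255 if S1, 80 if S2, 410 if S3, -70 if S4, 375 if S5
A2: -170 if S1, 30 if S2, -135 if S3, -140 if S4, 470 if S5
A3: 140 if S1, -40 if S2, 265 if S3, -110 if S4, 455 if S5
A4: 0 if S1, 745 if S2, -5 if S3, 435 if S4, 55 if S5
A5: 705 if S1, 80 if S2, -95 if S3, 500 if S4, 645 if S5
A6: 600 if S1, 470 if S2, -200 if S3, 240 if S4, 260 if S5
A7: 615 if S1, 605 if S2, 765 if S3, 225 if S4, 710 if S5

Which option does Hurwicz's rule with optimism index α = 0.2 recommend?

A7

A1: 0.2·410 + 0.8·(-70) = 26
A2: 0.2·470 + 0.8·(-170) = -42
A3: 0.2·455 + 0.8·(-110) = 3
A4: 0.2·745 + 0.8·(-5) = 145
A5: 0.2·705 + 0.8·(-95) = 65
A6: 0.2·600 + 0.8·(-200) = -40
A7: 0.2·765 + 0.8·225 = 333
Highest Hurwicz score = 333 → A7.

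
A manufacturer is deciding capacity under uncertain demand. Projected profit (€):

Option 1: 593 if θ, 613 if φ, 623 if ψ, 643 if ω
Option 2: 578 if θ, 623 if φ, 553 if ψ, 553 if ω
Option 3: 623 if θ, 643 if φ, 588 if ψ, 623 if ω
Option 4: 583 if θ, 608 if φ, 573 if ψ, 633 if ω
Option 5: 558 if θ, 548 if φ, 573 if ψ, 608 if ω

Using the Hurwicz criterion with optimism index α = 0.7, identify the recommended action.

Option 1: 0.7·643 + 0.3·593 = 628
Option 2: 0.7·623 + 0.3·553 = 602
Option 3: 0.7·643 + 0.3·588 = 626.5
Option 4: 0.7·633 + 0.3·573 = 615
Option 5: 0.7·608 + 0.3·548 = 590
Highest Hurwicz score = 628 → Option 1.

Option 1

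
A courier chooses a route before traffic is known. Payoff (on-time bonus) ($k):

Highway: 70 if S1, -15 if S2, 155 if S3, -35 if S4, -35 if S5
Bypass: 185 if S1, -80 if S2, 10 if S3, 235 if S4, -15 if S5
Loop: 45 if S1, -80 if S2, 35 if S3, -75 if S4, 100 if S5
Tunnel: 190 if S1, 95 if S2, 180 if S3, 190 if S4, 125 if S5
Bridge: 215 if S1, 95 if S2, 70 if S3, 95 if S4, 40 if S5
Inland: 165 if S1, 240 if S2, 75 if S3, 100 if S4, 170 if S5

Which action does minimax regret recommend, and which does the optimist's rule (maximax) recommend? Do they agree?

minimax regret → Inland; maximax → Inland (agree)

Column bests: S1=215, S2=240, S3=180, S4=235, S5=170.
Highway regrets: 145, 255, 25, 270, 205 → max 270
Bypass regrets: 30, 320, 170, 0, 185 → max 320
Loop regrets: 170, 320, 145, 310, 70 → max 320
Tunnel regrets: 25, 145, 0, 45, 45 → max 145
Bridge regrets: 0, 145, 110, 140, 130 → max 145
Inland regrets: 50, 0, 105, 135, 0 → max 135
Smallest max regret = 135 → Inland.
Row maxima: Highway=155, Bypass=235, Loop=100, Tunnel=190, Bridge=215, Inland=240
Best best-case = 240 → Inland.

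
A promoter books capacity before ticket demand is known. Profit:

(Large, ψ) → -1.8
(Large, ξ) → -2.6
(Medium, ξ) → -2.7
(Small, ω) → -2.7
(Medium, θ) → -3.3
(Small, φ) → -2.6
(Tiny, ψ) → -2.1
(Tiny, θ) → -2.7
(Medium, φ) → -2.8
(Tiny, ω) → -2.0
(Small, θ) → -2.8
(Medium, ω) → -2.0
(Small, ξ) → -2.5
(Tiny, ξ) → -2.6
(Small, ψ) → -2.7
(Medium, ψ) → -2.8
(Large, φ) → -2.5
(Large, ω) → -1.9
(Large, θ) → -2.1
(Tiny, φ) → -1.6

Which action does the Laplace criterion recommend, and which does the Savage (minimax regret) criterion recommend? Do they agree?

Row averages: Tiny=-2.2, Small=-2.66, Medium=-2.72, Large=-2.18
Highest average = -2.18 → Large.
Column bests: θ=-2.1, φ=-1.6, ψ=-1.8, ω=-1.9, ξ=-2.5.
Tiny regrets: 0.6, 0.0, 0.3, 0.1, 0.1 → max 0.6
Small regrets: 0.7, 1.0, 0.9, 0.8, 0.0 → max 1.0
Medium regrets: 1.2, 1.2, 1.0, 0.1, 0.2 → max 1.2
Large regrets: 0.0, 0.9, 0.0, 0.0, 0.1 → max 0.9
Smallest max regret = 0.6 → Tiny.

laplace → Large; minimax regret → Tiny (disagree)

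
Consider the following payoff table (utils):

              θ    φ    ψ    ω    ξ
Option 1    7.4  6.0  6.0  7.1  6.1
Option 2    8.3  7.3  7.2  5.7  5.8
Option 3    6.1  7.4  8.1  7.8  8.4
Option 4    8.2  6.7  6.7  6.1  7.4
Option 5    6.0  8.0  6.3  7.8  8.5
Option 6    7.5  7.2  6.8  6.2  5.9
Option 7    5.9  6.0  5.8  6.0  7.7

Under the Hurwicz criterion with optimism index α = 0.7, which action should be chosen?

Option 1: 0.7·7.4 + 0.3·6.0 = 6.98
Option 2: 0.7·8.3 + 0.3·5.7 = 7.52
Option 3: 0.7·8.4 + 0.3·6.1 = 7.71
Option 4: 0.7·8.2 + 0.3·6.1 = 7.57
Option 5: 0.7·8.5 + 0.3·6.0 = 7.75
Option 6: 0.7·7.5 + 0.3·5.9 = 7.02
Option 7: 0.7·7.7 + 0.3·5.8 = 7.13
Highest Hurwicz score = 7.75 → Option 5.

Option 5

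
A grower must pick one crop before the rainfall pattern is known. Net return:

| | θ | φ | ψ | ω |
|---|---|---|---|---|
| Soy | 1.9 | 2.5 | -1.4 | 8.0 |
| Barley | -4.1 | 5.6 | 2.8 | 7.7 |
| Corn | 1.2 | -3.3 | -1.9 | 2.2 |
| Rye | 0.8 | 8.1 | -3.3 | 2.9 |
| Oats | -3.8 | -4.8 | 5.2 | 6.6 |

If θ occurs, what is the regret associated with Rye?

Best payoff under θ is 1.9.
Regret = 1.9 − 0.8 = 1.1.

1.1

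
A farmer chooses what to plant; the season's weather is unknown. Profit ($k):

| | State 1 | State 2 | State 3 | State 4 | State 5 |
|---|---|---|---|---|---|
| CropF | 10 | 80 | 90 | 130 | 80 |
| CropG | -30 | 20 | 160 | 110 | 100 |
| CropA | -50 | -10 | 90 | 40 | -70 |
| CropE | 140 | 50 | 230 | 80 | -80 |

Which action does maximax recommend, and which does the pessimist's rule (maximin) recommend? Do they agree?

maximax → CropE; maximin → CropF (disagree)

Row maxima: CropF=130, CropG=160, CropA=90, CropE=230
Best best-case = 230 → CropE.
Row minima: CropF=10, CropG=-30, CropA=-70, CropE=-80
Best worst-case = 10 → CropF.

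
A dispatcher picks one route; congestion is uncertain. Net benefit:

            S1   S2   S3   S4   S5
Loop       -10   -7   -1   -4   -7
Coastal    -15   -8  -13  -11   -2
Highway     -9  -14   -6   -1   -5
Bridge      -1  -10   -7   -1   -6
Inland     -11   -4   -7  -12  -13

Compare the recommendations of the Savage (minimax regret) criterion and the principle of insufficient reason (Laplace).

Column bests: S1=-1, S2=-4, S3=-1, S4=-1, S5=-2.
Loop regrets: 9, 3, 0, 3, 5 → max 9
Coastal regrets: 14, 4, 12, 10, 0 → max 14
Highway regrets: 8, 10, 5, 0, 3 → max 10
Bridge regrets: 0, 6, 6, 0, 4 → max 6
Inland regrets: 10, 0, 6, 11, 11 → max 11
Smallest max regret = 6 → Bridge.
Row averages: Loop=-5.8, Coastal=-9.8, Highway=-7, Bridge=-5, Inland=-9.4
Highest average = -5 → Bridge.

minimax regret → Bridge; laplace → Bridge (agree)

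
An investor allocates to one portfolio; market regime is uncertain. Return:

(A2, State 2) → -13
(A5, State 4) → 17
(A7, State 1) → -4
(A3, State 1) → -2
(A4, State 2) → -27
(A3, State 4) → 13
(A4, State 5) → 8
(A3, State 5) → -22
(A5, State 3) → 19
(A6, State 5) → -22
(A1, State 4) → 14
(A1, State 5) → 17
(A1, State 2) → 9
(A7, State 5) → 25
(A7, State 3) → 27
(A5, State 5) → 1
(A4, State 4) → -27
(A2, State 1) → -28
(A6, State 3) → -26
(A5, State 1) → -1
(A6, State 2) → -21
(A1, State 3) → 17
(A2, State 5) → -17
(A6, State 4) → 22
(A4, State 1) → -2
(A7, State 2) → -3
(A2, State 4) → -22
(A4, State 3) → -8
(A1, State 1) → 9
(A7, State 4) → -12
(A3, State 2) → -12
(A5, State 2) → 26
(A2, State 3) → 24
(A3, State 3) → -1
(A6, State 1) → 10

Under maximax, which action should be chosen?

A7

Row maxima: A1=17, A2=24, A3=13, A4=8, A5=26, A6=22, A7=27
Best best-case = 27 → A7.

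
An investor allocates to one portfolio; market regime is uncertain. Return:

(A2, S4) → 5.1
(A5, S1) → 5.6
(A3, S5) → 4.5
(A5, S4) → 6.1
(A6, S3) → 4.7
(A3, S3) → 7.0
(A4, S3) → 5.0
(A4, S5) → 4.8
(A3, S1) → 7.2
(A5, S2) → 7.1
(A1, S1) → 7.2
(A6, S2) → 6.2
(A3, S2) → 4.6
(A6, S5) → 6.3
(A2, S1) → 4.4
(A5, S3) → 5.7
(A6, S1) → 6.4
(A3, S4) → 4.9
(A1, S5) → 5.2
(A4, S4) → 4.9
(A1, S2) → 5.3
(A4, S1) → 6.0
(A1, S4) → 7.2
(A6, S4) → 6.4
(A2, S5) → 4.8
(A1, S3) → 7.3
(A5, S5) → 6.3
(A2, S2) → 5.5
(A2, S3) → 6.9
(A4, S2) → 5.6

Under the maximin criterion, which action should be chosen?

A5

Row minima: A1=5.2, A2=4.4, A3=4.5, A4=4.8, A5=5.6, A6=4.7
Best worst-case = 5.6 → A5.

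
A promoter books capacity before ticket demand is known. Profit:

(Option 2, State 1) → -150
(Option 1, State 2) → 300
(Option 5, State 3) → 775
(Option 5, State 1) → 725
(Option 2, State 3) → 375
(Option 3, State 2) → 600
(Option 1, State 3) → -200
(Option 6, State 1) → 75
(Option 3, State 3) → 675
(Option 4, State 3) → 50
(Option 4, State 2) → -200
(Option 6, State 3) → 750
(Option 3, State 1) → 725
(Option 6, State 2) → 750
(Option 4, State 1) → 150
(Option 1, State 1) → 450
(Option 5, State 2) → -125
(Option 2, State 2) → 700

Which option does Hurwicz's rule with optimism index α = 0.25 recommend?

Option 1: 0.25·450 + 0.75·(-200) = -37.5
Option 2: 0.25·700 + 0.75·(-150) = 62.5
Option 3: 0.25·725 + 0.75·600 = 631.25
Option 4: 0.25·150 + 0.75·(-200) = -112.5
Option 5: 0.25·775 + 0.75·(-125) = 100
Option 6: 0.25·750 + 0.75·75 = 243.75
Highest Hurwicz score = 631.25 → Option 3.

Option 3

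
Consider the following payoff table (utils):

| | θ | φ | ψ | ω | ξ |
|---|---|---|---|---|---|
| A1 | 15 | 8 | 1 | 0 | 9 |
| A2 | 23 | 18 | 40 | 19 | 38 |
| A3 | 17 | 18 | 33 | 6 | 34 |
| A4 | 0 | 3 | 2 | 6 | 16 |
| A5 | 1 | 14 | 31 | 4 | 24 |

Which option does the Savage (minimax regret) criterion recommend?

A2

Column bests: θ=23, φ=18, ψ=40, ω=19, ξ=38.
A1 regrets: 8, 10, 39, 19, 29 → max 39
A2 regrets: 0, 0, 0, 0, 0 → max 0
A3 regrets: 6, 0, 7, 13, 4 → max 13
A4 regrets: 23, 15, 38, 13, 22 → max 38
A5 regrets: 22, 4, 9, 15, 14 → max 22
Smallest max regret = 0 → A2.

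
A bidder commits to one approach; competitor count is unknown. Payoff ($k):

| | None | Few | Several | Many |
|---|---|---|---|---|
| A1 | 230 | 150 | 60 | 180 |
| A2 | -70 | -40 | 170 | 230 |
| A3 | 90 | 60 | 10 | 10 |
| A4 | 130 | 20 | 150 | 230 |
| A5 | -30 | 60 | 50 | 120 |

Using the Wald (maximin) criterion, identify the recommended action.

Row minima: A1=60, A2=-70, A3=10, A4=20, A5=-30
Best worst-case = 60 → A1.

A1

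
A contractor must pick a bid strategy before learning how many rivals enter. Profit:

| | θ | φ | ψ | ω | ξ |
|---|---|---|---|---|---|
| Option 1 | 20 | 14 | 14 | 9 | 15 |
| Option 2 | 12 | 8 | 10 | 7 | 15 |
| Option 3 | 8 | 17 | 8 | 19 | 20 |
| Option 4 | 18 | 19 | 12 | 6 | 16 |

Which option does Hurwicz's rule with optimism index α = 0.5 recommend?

Option 1

Option 1: 0.5·20 + 0.5·9 = 14.5
Option 2: 0.5·15 + 0.5·7 = 11
Option 3: 0.5·20 + 0.5·8 = 14
Option 4: 0.5·19 + 0.5·6 = 12.5
Highest Hurwicz score = 14.5 → Option 1.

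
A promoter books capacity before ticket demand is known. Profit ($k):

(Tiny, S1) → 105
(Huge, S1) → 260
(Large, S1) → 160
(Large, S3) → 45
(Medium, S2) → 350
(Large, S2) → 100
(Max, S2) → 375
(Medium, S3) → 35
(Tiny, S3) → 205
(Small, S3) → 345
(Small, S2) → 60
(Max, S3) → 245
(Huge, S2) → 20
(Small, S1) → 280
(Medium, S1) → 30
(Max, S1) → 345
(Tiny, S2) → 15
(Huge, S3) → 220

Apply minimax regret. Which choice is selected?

Max

Column bests: S1=345, S2=375, S3=345.
Tiny regrets: 240, 360, 140 → max 360
Small regrets: 65, 315, 0 → max 315
Medium regrets: 315, 25, 310 → max 315
Large regrets: 185, 275, 300 → max 300
Huge regrets: 85, 355, 125 → max 355
Max regrets: 0, 0, 100 → max 100
Smallest max regret = 100 → Max.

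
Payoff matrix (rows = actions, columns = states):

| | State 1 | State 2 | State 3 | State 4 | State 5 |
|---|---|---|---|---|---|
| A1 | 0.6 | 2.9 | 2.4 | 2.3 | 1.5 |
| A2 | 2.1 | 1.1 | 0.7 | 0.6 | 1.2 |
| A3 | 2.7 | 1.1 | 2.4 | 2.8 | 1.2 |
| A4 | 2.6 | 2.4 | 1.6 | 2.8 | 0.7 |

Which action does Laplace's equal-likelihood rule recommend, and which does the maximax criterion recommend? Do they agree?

Row averages: A1=1.94, A2=1.14, A3=2.04, A4=2.02
Highest average = 2.04 → A3.
Row maxima: A1=2.9, A2=2.1, A3=2.8, A4=2.8
Best best-case = 2.9 → A1.

laplace → A3; maximax → A1 (disagree)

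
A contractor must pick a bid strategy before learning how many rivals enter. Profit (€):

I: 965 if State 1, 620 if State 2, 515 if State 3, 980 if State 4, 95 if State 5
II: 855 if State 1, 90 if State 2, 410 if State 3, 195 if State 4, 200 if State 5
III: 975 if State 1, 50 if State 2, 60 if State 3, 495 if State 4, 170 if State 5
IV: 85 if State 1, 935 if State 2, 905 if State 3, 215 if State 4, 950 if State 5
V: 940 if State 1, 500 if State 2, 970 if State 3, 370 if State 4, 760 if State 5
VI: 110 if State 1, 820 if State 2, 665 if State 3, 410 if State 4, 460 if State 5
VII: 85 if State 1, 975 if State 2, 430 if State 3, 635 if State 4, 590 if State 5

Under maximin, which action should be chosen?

V

Row minima: I=95, II=90, III=50, IV=85, V=370, VI=110, VII=85
Best worst-case = 370 → V.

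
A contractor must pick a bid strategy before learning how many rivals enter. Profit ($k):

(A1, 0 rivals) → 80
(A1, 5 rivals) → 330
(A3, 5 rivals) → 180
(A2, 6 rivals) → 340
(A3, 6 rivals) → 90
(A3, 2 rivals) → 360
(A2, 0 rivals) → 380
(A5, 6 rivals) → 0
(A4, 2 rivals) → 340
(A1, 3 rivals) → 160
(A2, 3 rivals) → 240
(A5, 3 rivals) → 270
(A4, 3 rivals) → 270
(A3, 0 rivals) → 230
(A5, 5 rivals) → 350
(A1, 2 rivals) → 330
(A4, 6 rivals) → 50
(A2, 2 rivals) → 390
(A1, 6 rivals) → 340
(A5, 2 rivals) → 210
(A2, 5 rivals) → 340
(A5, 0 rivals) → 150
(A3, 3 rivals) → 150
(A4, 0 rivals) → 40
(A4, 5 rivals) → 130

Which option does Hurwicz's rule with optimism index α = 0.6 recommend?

A1: 0.6·340 + 0.4·80 = 236
A2: 0.6·390 + 0.4·240 = 330
A3: 0.6·360 + 0.4·90 = 252
A4: 0.6·340 + 0.4·40 = 220
A5: 0.6·350 + 0.4·0 = 210
Highest Hurwicz score = 330 → A2.

A2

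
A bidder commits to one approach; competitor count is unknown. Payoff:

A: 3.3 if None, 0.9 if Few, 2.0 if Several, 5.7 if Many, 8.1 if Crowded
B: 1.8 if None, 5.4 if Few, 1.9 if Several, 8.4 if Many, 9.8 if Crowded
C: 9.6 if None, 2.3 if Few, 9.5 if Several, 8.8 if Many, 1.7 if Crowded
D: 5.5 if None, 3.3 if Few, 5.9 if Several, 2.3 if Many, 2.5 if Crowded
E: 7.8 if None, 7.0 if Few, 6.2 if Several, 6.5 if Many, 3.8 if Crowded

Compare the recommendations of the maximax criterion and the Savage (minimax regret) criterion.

maximax → B; minimax regret → E (disagree)

Row maxima: A=8.1, B=9.8, C=9.6, D=5.9, E=7.8
Best best-case = 9.8 → B.
Column bests: None=9.6, Few=7.0, Several=9.5, Many=8.8, Crowded=9.8.
A regrets: 6.3, 6.1, 7.5, 3.1, 1.7 → max 7.5
B regrets: 7.8, 1.6, 7.6, 0.4, 0.0 → max 7.8
C regrets: 0.0, 4.7, 0.0, 0.0, 8.1 → max 8.1
D regrets: 4.1, 3.7, 3.6, 6.5, 7.3 → max 7.3
E regrets: 1.8, 0.0, 3.3, 2.3, 6.0 → max 6.0
Smallest max regret = 6.0 → E.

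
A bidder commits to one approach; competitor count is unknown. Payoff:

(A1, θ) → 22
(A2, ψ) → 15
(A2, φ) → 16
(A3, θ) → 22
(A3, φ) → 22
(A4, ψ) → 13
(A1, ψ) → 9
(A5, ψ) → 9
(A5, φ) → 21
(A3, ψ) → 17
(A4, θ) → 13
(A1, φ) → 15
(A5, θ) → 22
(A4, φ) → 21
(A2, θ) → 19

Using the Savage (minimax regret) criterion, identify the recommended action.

A3

Column bests: θ=22, φ=22, ψ=17.
A1 regrets: 0, 7, 8 → max 8
A2 regrets: 3, 6, 2 → max 6
A3 regrets: 0, 0, 0 → max 0
A4 regrets: 9, 1, 4 → max 9
A5 regrets: 0, 1, 8 → max 8
Smallest max regret = 0 → A3.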